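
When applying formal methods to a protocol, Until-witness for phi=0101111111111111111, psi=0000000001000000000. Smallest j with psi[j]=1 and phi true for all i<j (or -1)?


(phi U psi) at 0: need smallest j with psi[j]=1 and phi[i]=1 for all i in [0,j).
Scan from step 0:
  step 0: phi=0 -> phi-prefix broken from here
  step 9: psi=1 but phi already failed -> not a witness
  end of trace: no witness -> -1
Witness step = -1

-1


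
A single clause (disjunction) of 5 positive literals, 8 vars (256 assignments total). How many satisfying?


Step 1: Total=2^8=256
Step 2: Unsat when all 5 false: 2^3=8
Step 3: Sat=256-8=248

248


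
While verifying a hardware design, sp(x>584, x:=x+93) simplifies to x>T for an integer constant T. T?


Formula: sp(P, x:=E) = exists old_x. (x = E[old_x/x]) AND P[old_x/x] (old_x is the value of x before the assignment; eliminate old_x by solving x = E[old_x/x] for old_x)
Step 1: Precondition P: x>584, i.e. old_x > 584
Step 2: Assignment gives x = old_x + 93, so old_x = x - 93
Step 3: Substitute into P: x - 93 > 584
Step 4: Simplify: x > 584+93 = 677

677


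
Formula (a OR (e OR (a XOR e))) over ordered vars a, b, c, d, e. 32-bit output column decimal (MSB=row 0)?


Formula: (a OR (e OR (a XOR e))) over a, b, c, d, e (32 rows)
Evaluate each row (bits = a,b,c,d,e, MSB first):
  row 0 [00000]: (0 OR (0 OR (0 XOR 0))) -> 0
  row 1 [00001]: (0 OR (1 OR (0 XOR 1))) -> 1
  row 2 [00010]: (0 OR (0 OR (0 XOR 0))) -> 0
  row 3 [00011]: (0 OR (1 OR (0 XOR 1))) -> 1
  row 4 [00100]: (0 OR (0 OR (0 XOR 0))) -> 0
  row 5 [00101]: (0 OR (1 OR (0 XOR 1))) -> 1
  row 6 [00110]: (0 OR (0 OR (0 XOR 0))) -> 0
  row 7 [00111]: (0 OR (1 OR (0 XOR 1))) -> 1
  row 8 [01000]: (0 OR (0 OR (0 XOR 0))) -> 0
  row 9 [01001]: (0 OR (1 OR (0 XOR 1))) -> 1
  row 10 [01010]: (0 OR (0 OR (0 XOR 0))) -> 0
  row 11 [01011]: (0 OR (1 OR (0 XOR 1))) -> 1
  row 12 [01100]: (0 OR (0 OR (0 XOR 0))) -> 0
  row 13 [01101]: (0 OR (1 OR (0 XOR 1))) -> 1
  row 14 [01110]: (0 OR (0 OR (0 XOR 0))) -> 0
  row 15 [01111]: (0 OR (1 OR (0 XOR 1))) -> 1
  row 16 [10000]: (1 OR (0 OR (1 XOR 0))) -> 1
  row 17 [10001]: (1 OR (1 OR (1 XOR 1))) -> 1
  row 18 [10010]: (1 OR (0 OR (1 XOR 0))) -> 1
  row 19 [10011]: (1 OR (1 OR (1 XOR 1))) -> 1
  row 20 [10100]: (1 OR (0 OR (1 XOR 0))) -> 1
  row 21 [10101]: (1 OR (1 OR (1 XOR 1))) -> 1
  row 22 [10110]: (1 OR (0 OR (1 XOR 0))) -> 1
  row 23 [10111]: (1 OR (1 OR (1 XOR 1))) -> 1
  row 24 [11000]: (1 OR (0 OR (1 XOR 0))) -> 1
  row 25 [11001]: (1 OR (1 OR (1 XOR 1))) -> 1
  row 26 [11010]: (1 OR (0 OR (1 XOR 0))) -> 1
  row 27 [11011]: (1 OR (1 OR (1 XOR 1))) -> 1
  row 28 [11100]: (1 OR (0 OR (1 XOR 0))) -> 1
  row 29 [11101]: (1 OR (1 OR (1 XOR 1))) -> 1
  row 30 [11110]: (1 OR (0 OR (1 XOR 0))) -> 1
  row 31 [11111]: (1 OR (1 OR (1 XOR 1))) -> 1
Full result column, 4 rows per line (a,b,c fixed per line; d,e runs 00..11 left to right):
  rows 0-3 [a,b,c=000]: 0101  = hex 5
  rows 4-7 [a,b,c=001]: 0101  = hex 5
  rows 8-11 [a,b,c=010]: 0101  = hex 5
  rows 12-15 [a,b,c=011]: 0101  = hex 5
  rows 16-19 [a,b,c=100]: 1111  = hex F
  rows 20-23 [a,b,c=101]: 1111  = hex F
  rows 24-27 [a,b,c=110]: 1111  = hex F
  rows 28-31 [a,b,c=111]: 1111  = hex F
Output column (row 0 .. row 31) = 01010101010101011111111111111111
Output column grouped in 4s = 0101 0101 0101 0101 1111 1111 1111 1111 = 0x5555FFFF
Convert to decimal digit by digit (value = value*16 + digit):
  5 -> 5
  5*16 + 5 = 85
  85*16 + 5 = 1365
  1365*16 + 5 = 21845
  21845*16 + 15 (F) = 349535
  349535*16 + 15 (F) = 5592575
  5592575*16 + 15 (F) = 89481215
  89481215*16 + 15 (F) = 1431699455
Decimal = 1431699455

1431699455


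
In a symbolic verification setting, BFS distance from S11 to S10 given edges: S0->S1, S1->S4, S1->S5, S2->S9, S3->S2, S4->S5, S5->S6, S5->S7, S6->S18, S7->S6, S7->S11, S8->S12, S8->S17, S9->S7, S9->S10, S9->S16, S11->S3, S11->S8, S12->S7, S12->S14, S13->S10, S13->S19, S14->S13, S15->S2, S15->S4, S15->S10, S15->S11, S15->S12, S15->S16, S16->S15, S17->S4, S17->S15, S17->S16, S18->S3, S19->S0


BFS layer-by-layer from S11:
  dist 0: {S11}
  dist 1: {S3, S8}
  dist 2: {S2, S12, S17}
  dist 3: {S4, S7, S9, S14, S15, S16}
  dist 4: {S5, S6, S10, S13}
  -> S10 reached at distance 4
Shortest path length = 4

4


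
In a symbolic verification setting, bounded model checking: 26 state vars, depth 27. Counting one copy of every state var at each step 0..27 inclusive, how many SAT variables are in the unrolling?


BMC unrolls to depth k, creating one copy of each state var for steps 0..k.
Step count = 27 + 1 = 28 (steps 0 through 27)
Vars per step = 26
Total = 26 * 28 = 728

728


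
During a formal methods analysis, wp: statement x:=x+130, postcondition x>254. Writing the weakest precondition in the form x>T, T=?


Formula: wp(x:=E, P) = P[E/x] (substitute E for x in postcondition)
Step 1: Postcondition: x>254
Step 2: Substitute x+130 for x: x+130>254
Step 3: Solve for x: x > 254-130 = 124

124


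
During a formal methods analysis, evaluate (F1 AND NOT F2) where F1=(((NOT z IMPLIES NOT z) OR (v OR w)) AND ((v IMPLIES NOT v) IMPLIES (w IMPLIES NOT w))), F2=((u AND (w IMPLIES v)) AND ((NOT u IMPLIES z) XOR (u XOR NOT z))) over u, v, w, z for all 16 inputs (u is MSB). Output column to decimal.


F1 = (((NOT z IMPLIES NOT z) OR (v OR w)) AND ((v IMPLIES NOT v) IMPLIES (w IMPLIES NOT w)))
F2 = ((u AND (w IMPLIES v)) AND ((NOT u IMPLIES z) XOR (u XOR NOT z)))
Counterexample to F1=>F2 is where F1=1 and F2=0.
Evaluate each row (bits = u,v,w,z, MSB first):
  row 0 [0000]: F1=1 F2=0 -> F1&~F2 -> 1
  row 1 [0001]: F1=1 F2=0 -> F1&~F2 -> 1
  row 2 [0010]: F1=0 F2=0 -> F1&~F2 -> 0
  row 3 [0011]: F1=0 F2=0 -> F1&~F2 -> 0
  row 4 [0100]: F1=1 F2=0 -> F1&~F2 -> 1
  row 5 [0101]: F1=1 F2=0 -> F1&~F2 -> 1
  row 6 [0110]: F1=1 F2=0 -> F1&~F2 -> 1
  row 7 [0111]: F1=1 F2=0 -> F1&~F2 -> 1
  row 8 [1000]: F1=1 F2=1 -> F1&~F2 -> 0
  row 9 [1001]: F1=1 F2=0 -> F1&~F2 -> 1
  row 10 [1010]: F1=0 F2=0 -> F1&~F2 -> 0
  row 11 [1011]: F1=0 F2=0 -> F1&~F2 -> 0
  row 12 [1100]: F1=1 F2=1 -> F1&~F2 -> 0
  row 13 [1101]: F1=1 F2=0 -> F1&~F2 -> 1
  row 14 [1110]: F1=1 F2=1 -> F1&~F2 -> 0
  row 15 [1111]: F1=1 F2=0 -> F1&~F2 -> 1
Full result column, 4 rows per line (u,v fixed per line; w,z runs 00..11 left to right):
  rows 0-3 [u,v=00]: 1100  = hex C
  rows 4-7 [u,v=01]: 1111  = hex F
  rows 8-11 [u,v=10]: 0100  = hex 4
  rows 12-15 [u,v=11]: 0101  = hex 5
Counterexample vector (row 0 .. row 15) = 1100111101000101
Output column grouped in 4s = 1100 1111 0100 0101 = 0xCF45
Convert to decimal digit by digit (value = value*16 + digit):
  C -> 12
  12*16 + 15 (F) = 207
  207*16 + 4 = 3316
  3316*16 + 5 = 53061
Decimal = 53061

53061


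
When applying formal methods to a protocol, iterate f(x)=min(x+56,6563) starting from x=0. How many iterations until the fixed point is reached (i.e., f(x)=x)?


Step 1: x=0, cap=6563, increment=56
Step 2: x grows by 56 each step until capped at 6563; fixed point is x=6563
Step 3: iterations = ceil(6563/56) = 118

118


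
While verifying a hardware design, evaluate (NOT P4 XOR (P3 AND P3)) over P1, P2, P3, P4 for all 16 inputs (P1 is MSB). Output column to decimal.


Formula: (NOT P4 XOR (P3 AND P3)) over P1, P2, P3, P4 (16 rows)
Evaluate each row (bits = P1,P2,P3,P4, MSB first):
  row 0 [0000]: (NOT 0 XOR (0 AND 0)) -> 1
  row 1 [0001]: (NOT 1 XOR (0 AND 0)) -> 0
  row 2 [0010]: (NOT 0 XOR (1 AND 1)) -> 0
  row 3 [0011]: (NOT 1 XOR (1 AND 1)) -> 1
  row 4 [0100]: (NOT 0 XOR (0 AND 0)) -> 1
  row 5 [0101]: (NOT 1 XOR (0 AND 0)) -> 0
  row 6 [0110]: (NOT 0 XOR (1 AND 1)) -> 0
  row 7 [0111]: (NOT 1 XOR (1 AND 1)) -> 1
  row 8 [1000]: (NOT 0 XOR (0 AND 0)) -> 1
  row 9 [1001]: (NOT 1 XOR (0 AND 0)) -> 0
  row 10 [1010]: (NOT 0 XOR (1 AND 1)) -> 0
  row 11 [1011]: (NOT 1 XOR (1 AND 1)) -> 1
  row 12 [1100]: (NOT 0 XOR (0 AND 0)) -> 1
  row 13 [1101]: (NOT 1 XOR (0 AND 0)) -> 0
  row 14 [1110]: (NOT 0 XOR (1 AND 1)) -> 0
  row 15 [1111]: (NOT 1 XOR (1 AND 1)) -> 1
Full result column, 4 rows per line (P1,P2 fixed per line; P3,P4 runs 00..11 left to right):
  rows 0-3 [P1,P2=00]: 1001  = hex 9
  rows 4-7 [P1,P2=01]: 1001  = hex 9
  rows 8-11 [P1,P2=10]: 1001  = hex 9
  rows 12-15 [P1,P2=11]: 1001  = hex 9
Output column (row 0 .. row 15) = 1001100110011001
Output column grouped in 4s = 1001 1001 1001 1001 = 0x9999
Convert to decimal digit by digit (value = value*16 + digit):
  9 -> 9
  9*16 + 9 = 153
  153*16 + 9 = 2457
  2457*16 + 9 = 39321
Decimal = 39321

39321


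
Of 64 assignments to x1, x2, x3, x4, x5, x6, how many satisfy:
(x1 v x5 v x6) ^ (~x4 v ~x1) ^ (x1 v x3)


CNF with 3 clauses over 6 vars (64 assignments).
An assignment satisfies CNF iff every clause has >=1 true literal.
Check each row (bits = x1,x2,x3,x4,x5,x6; clause T/F shown):
  row 0 [000000]: clauses=FTF -> 0
  row 1 [000001]: clauses=TTF -> 0
  row 2 [000010]: clauses=TTF -> 0
  row 3 [000011]: clauses=TTF -> 0
  row 4 [000100]: clauses=FTF -> 0
  (every remaining row is evaluated the same way; all 64 results are listed next)
Full result column, 8 rows per line (x1,x2,x3 fixed per line; x4,x5,x6 runs 000..111 left to right):
  rows 0-7 [x1,x2,x3=000]: 00000000  (ones: 0)
  rows 8-15 [x1,x2,x3=001]: 01110111  (ones: 6)
  rows 16-23 [x1,x2,x3=010]: 00000000  (ones: 0)
  rows 24-31 [x1,x2,x3=011]: 01110111  (ones: 6)
  rows 32-39 [x1,x2,x3=100]: 11110000  (ones: 4)
  rows 40-47 [x1,x2,x3=101]: 11110000  (ones: 4)
  rows 48-55 [x1,x2,x3=110]: 11110000  (ones: 4)
  rows 56-63 [x1,x2,x3=111]: 11110000  (ones: 4)
Satisfying assignments = 0+6+0+6+4+4+4+4 = 28

28


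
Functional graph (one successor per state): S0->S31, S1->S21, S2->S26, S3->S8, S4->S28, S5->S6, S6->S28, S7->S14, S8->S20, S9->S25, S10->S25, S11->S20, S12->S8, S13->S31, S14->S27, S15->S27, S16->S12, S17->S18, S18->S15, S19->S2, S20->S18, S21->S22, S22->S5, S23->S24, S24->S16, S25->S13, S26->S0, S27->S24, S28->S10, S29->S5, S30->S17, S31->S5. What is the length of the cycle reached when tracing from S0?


Trace from S0 until a state repeats:
  S0 -> S31 -> S5 -> S6 -> S28 -> S10 -> S25 -> S13 -> S31
S31 first seen at step 1, revisited at step 8.
Cycle length = 8 - 1 = 7

7


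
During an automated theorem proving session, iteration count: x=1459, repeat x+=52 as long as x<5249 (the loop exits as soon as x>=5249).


Step 1: x goes from 1459 toward 5249 by 52; the body runs while x<5249, so iterations = ceil((bound-start)/step)
Step 2: Distance=3790
Step 3: ceil(3790/52)=73

73


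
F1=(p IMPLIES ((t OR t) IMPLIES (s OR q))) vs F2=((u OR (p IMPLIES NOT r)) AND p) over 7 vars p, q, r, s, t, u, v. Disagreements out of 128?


F1 = (p IMPLIES ((t OR t) IMPLIES (s OR q)))
F2 = ((u OR (p IMPLIES NOT r)) AND p)
Evaluate both on each of 128 rows (bits = p,q,r,s,t,u,v):
  row 0 [0000000]: F1=1 F2=0 (differ) -> 1
  row 1 [0000001]: F1=1 F2=0 (differ) -> 1
  row 2 [0000010]: F1=1 F2=0 (differ) -> 1
  row 3 [0000011]: F1=1 F2=0 (differ) -> 1
  row 4 [0000100]: F1=1 F2=0 (differ) -> 1
  (every remaining row is evaluated the same way; all 128 results are listed next)
Full result column, 8 rows per line (p,q,r,s fixed per line; t,u,v runs 000..111 left to right):
  rows 0-7 [p,q,r,s=0000]: 11111111  (ones: 8)
  rows 8-15 [p,q,r,s=0001]: 11111111  (ones: 8)
  rows 16-23 [p,q,r,s=0010]: 11111111  (ones: 8)
  rows 24-31 [p,q,r,s=0011]: 11111111  (ones: 8)
  rows 32-39 [p,q,r,s=0100]: 11111111  (ones: 8)
  rows 40-47 [p,q,r,s=0101]: 11111111  (ones: 8)
  rows 48-55 [p,q,r,s=0110]: 11111111  (ones: 8)
  rows 56-63 [p,q,r,s=0111]: 11111111  (ones: 8)
  rows 64-71 [p,q,r,s=1000]: 00001111  (ones: 4)
  rows 72-79 [p,q,r,s=1001]: 00000000  (ones: 0)
  rows 80-87 [p,q,r,s=1010]: 11000011  (ones: 4)
  rows 88-95 [p,q,r,s=1011]: 11001100  (ones: 4)
  rows 96-103 [p,q,r,s=1100]: 00000000  (ones: 0)
  rows 104-111 [p,q,r,s=1101]: 00000000  (ones: 0)
  rows 112-119 [p,q,r,s=1110]: 11001100  (ones: 4)
  rows 120-127 [p,q,r,s=1111]: 11001100  (ones: 4)
Disagreements = 8+8+8+8+8+8+8+8+4+0+4+4+0+0+4+4 = 84

84


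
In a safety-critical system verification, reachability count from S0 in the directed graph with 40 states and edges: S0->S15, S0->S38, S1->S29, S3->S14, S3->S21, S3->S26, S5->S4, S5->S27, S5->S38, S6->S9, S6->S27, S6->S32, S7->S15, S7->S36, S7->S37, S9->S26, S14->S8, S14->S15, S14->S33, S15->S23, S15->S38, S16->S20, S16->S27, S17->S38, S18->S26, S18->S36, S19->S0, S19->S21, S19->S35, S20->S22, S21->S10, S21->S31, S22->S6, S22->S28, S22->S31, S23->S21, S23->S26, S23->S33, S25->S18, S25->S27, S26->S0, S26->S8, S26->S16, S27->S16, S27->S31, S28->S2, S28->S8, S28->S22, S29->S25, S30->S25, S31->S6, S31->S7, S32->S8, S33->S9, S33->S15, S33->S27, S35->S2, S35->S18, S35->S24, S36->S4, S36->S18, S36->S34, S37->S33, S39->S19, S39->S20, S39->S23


BFS from S0:
  layer 0: {S0}
  layer 1: {S15, S38}
  layer 2: {S23}
  layer 3: {S21, S26, S33}
  layer 4: {S8, S9, S10, S16, S27, S31}
  layer 5: {S6, S7, S20}
  layer 6: {S22, S32, S36, S37}
  layer 7: {S4, S18, S28, S34}
  layer 8: {S2}
Reachable set: {S0, S2, S4, S6, S7, S8, S9, S10, S15, S16, S18, S20, S21, S22, S23, S26, S27, S28, S31, S32, S33, S34, S36, S37, S38}
Count = 25

25


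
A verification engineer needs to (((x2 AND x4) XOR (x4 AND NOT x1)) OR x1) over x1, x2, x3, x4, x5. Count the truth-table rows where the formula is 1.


Formula: (((x2 AND x4) XOR (x4 AND NOT x1)) OR x1) over 5 vars (32 rows)
Evaluate each row (x1, x2, x3, x4, x5 as bits, MSB first):
  row 0 [00000]: (((0 AND 0) XOR (0 AND NOT 0)) OR 0) -> 0
  row 1 [00001]: (((0 AND 0) XOR (0 AND NOT 0)) OR 0) -> 0
  row 2 [00010]: (((0 AND 1) XOR (1 AND NOT 0)) OR 0) -> 1
  row 3 [00011]: (((0 AND 1) XOR (1 AND NOT 0)) OR 0) -> 1
  row 4 [00100]: (((0 AND 0) XOR (0 AND NOT 0)) OR 0) -> 0
  row 5 [00101]: (((0 AND 0) XOR (0 AND NOT 0)) OR 0) -> 0
  row 6 [00110]: (((0 AND 1) XOR (1 AND NOT 0)) OR 0) -> 1
  row 7 [00111]: (((0 AND 1) XOR (1 AND NOT 0)) OR 0) -> 1
  row 8 [01000]: (((1 AND 0) XOR (0 AND NOT 0)) OR 0) -> 0
  row 9 [01001]: (((1 AND 0) XOR (0 AND NOT 0)) OR 0) -> 0
  row 10 [01010]: (((1 AND 1) XOR (1 AND NOT 0)) OR 0) -> 0
  row 11 [01011]: (((1 AND 1) XOR (1 AND NOT 0)) OR 0) -> 0
  row 12 [01100]: (((1 AND 0) XOR (0 AND NOT 0)) OR 0) -> 0
  row 13 [01101]: (((1 AND 0) XOR (0 AND NOT 0)) OR 0) -> 0
  row 14 [01110]: (((1 AND 1) XOR (1 AND NOT 0)) OR 0) -> 0
  row 15 [01111]: (((1 AND 1) XOR (1 AND NOT 0)) OR 0) -> 0
  row 16 [10000]: (((0 AND 0) XOR (0 AND NOT 1)) OR 1) -> 1
  row 17 [10001]: (((0 AND 0) XOR (0 AND NOT 1)) OR 1) -> 1
  row 18 [10010]: (((0 AND 1) XOR (1 AND NOT 1)) OR 1) -> 1
  row 19 [10011]: (((0 AND 1) XOR (1 AND NOT 1)) OR 1) -> 1
  row 20 [10100]: (((0 AND 0) XOR (0 AND NOT 1)) OR 1) -> 1
  row 21 [10101]: (((0 AND 0) XOR (0 AND NOT 1)) OR 1) -> 1
  row 22 [10110]: (((0 AND 1) XOR (1 AND NOT 1)) OR 1) -> 1
  row 23 [10111]: (((0 AND 1) XOR (1 AND NOT 1)) OR 1) -> 1
  row 24 [11000]: (((1 AND 0) XOR (0 AND NOT 1)) OR 1) -> 1
  row 25 [11001]: (((1 AND 0) XOR (0 AND NOT 1)) OR 1) -> 1
  row 26 [11010]: (((1 AND 1) XOR (1 AND NOT 1)) OR 1) -> 1
  row 27 [11011]: (((1 AND 1) XOR (1 AND NOT 1)) OR 1) -> 1
  row 28 [11100]: (((1 AND 0) XOR (0 AND NOT 1)) OR 1) -> 1
  row 29 [11101]: (((1 AND 0) XOR (0 AND NOT 1)) OR 1) -> 1
  row 30 [11110]: (((1 AND 1) XOR (1 AND NOT 1)) OR 1) -> 1
  row 31 [11111]: (((1 AND 1) XOR (1 AND NOT 1)) OR 1) -> 1
Full result column, 8 rows per line (x1,x2 fixed per line; x3,x4,x5 runs 000..111 left to right):
  rows 0-7 [x1,x2=00]: 00110011  (ones: 4)
  rows 8-15 [x1,x2=01]: 00000000  (ones: 0)
  rows 16-23 [x1,x2=10]: 11111111  (ones: 8)
  rows 24-31 [x1,x2=11]: 11111111  (ones: 8)
Count of 1-rows = 4+0+8+8 = 20

20


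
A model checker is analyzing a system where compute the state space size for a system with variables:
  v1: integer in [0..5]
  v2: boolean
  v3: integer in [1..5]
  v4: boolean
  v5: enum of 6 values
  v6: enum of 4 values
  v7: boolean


State space = product of domain sizes of all variables.
Domain sizes:
  v1 (integer in [0..5]): 6
  v2 (boolean): 2
  v3 (integer in [1..5]): 5
  v4 (boolean): 2
  v5 (enum of 6 values): 6
  v6 (enum of 4 values): 4
  v7 (boolean): 2
Product = 6 * 2 * 5 * 2 * 6 * 4 * 2 = 5760

5760


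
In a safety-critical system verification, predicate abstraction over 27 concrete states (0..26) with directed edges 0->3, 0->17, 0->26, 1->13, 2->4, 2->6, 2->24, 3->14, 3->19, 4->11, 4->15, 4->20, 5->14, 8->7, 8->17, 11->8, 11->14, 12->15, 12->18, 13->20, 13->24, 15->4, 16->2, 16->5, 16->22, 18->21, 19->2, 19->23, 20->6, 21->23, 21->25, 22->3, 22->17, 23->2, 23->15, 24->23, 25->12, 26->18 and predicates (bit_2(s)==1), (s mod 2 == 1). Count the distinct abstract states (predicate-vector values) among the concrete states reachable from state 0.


BFS from 0:
Concrete reachable: {0, 2, 3, 4, 6, 7, 8, 11, 12, 14, 15, 17, 18, 19, 20, 21, 23, 24, 25, 26}
Abstract via predicates (bit_2(s)==1), (s mod 2 == 1):
  (0,0) <- {0, 2, 8, 18, 24, 26}
  (0,1) <- {3, 11, 17, 19, 25}
  (1,0) <- {4, 6, 12, 14, 20}
  (1,1) <- {7, 15, 21, 23}
Distinct abstract states = 4

4


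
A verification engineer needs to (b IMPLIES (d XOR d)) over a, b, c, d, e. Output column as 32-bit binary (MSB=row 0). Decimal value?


Formula: (b IMPLIES (d XOR d)) over a, b, c, d, e (32 rows)
Evaluate each row (bits = a,b,c,d,e, MSB first):
  row 0 [00000]: (0 IMPLIES (0 XOR 0)) -> 1
  row 1 [00001]: (0 IMPLIES (0 XOR 0)) -> 1
  row 2 [00010]: (0 IMPLIES (1 XOR 1)) -> 1
  row 3 [00011]: (0 IMPLIES (1 XOR 1)) -> 1
  row 4 [00100]: (0 IMPLIES (0 XOR 0)) -> 1
  row 5 [00101]: (0 IMPLIES (0 XOR 0)) -> 1
  row 6 [00110]: (0 IMPLIES (1 XOR 1)) -> 1
  row 7 [00111]: (0 IMPLIES (1 XOR 1)) -> 1
  row 8 [01000]: (1 IMPLIES (0 XOR 0)) -> 0
  row 9 [01001]: (1 IMPLIES (0 XOR 0)) -> 0
  row 10 [01010]: (1 IMPLIES (1 XOR 1)) -> 0
  row 11 [01011]: (1 IMPLIES (1 XOR 1)) -> 0
  row 12 [01100]: (1 IMPLIES (0 XOR 0)) -> 0
  row 13 [01101]: (1 IMPLIES (0 XOR 0)) -> 0
  row 14 [01110]: (1 IMPLIES (1 XOR 1)) -> 0
  row 15 [01111]: (1 IMPLIES (1 XOR 1)) -> 0
  row 16 [10000]: (0 IMPLIES (0 XOR 0)) -> 1
  row 17 [10001]: (0 IMPLIES (0 XOR 0)) -> 1
  row 18 [10010]: (0 IMPLIES (1 XOR 1)) -> 1
  row 19 [10011]: (0 IMPLIES (1 XOR 1)) -> 1
  row 20 [10100]: (0 IMPLIES (0 XOR 0)) -> 1
  row 21 [10101]: (0 IMPLIES (0 XOR 0)) -> 1
  row 22 [10110]: (0 IMPLIES (1 XOR 1)) -> 1
  row 23 [10111]: (0 IMPLIES (1 XOR 1)) -> 1
  row 24 [11000]: (1 IMPLIES (0 XOR 0)) -> 0
  row 25 [11001]: (1 IMPLIES (0 XOR 0)) -> 0
  row 26 [11010]: (1 IMPLIES (1 XOR 1)) -> 0
  row 27 [11011]: (1 IMPLIES (1 XOR 1)) -> 0
  row 28 [11100]: (1 IMPLIES (0 XOR 0)) -> 0
  row 29 [11101]: (1 IMPLIES (0 XOR 0)) -> 0
  row 30 [11110]: (1 IMPLIES (1 XOR 1)) -> 0
  row 31 [11111]: (1 IMPLIES (1 XOR 1)) -> 0
Full result column, 4 rows per line (a,b,c fixed per line; d,e runs 00..11 left to right):
  rows 0-3 [a,b,c=000]: 1111  = hex F
  rows 4-7 [a,b,c=001]: 1111  = hex F
  rows 8-11 [a,b,c=010]: 0000  = hex 0
  rows 12-15 [a,b,c=011]: 0000  = hex 0
  rows 16-19 [a,b,c=100]: 1111  = hex F
  rows 20-23 [a,b,c=101]: 1111  = hex F
  rows 24-27 [a,b,c=110]: 0000  = hex 0
  rows 28-31 [a,b,c=111]: 0000  = hex 0
Output column (row 0 .. row 31) = 11111111000000001111111100000000
Output column grouped in 4s = 1111 1111 0000 0000 1111 1111 0000 0000 = 0xFF00FF00
Convert to decimal digit by digit (value = value*16 + digit):
  F -> 15
  15*16 + 15 (F) = 255
  255*16 + 0 = 4080
  4080*16 + 0 = 65280
  65280*16 + 15 (F) = 1044495
  1044495*16 + 15 (F) = 16711935
  16711935*16 + 0 = 267390960
  267390960*16 + 0 = 4278255360
Decimal = 4278255360

4278255360


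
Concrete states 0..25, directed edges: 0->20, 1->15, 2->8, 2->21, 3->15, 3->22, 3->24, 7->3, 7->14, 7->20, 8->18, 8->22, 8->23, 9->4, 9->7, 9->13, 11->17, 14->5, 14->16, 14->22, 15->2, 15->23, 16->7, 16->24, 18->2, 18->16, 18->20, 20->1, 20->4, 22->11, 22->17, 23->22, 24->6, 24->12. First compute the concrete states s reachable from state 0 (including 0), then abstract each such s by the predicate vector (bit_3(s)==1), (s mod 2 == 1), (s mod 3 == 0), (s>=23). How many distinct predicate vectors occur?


BFS from 0:
Concrete reachable: {0, 1, 2, 3, 4, 5, 6, 7, 8, 11, 12, 14, 15, 16, 17, 18, 20, 21, 22, 23, 24}
Abstract via predicates (bit_3(s)==1), (s mod 2 == 1), (s mod 3 == 0), (s>=23):
  (0,0,0,0) <- {2, 4, 16, 20, 22}
  (0,0,1,0) <- {0, 6, 18}
  (0,1,0,0) <- {1, 5, 7, 17}
  (0,1,0,1) <- {23}
  (0,1,1,0) <- {3, 21}
  (1,0,0,0) <- {8, 14}
  (1,0,1,0) <- {12}
  (1,0,1,1) <- {24}
  (1,1,0,0) <- {11}
  (1,1,1,0) <- {15}
Distinct abstract states = 10

10


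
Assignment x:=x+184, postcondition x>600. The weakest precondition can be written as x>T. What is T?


Formula: wp(x:=E, P) = P[E/x] (substitute E for x in postcondition)
Step 1: Postcondition: x>600
Step 2: Substitute x+184 for x: x+184>600
Step 3: Solve for x: x > 600-184 = 416

416


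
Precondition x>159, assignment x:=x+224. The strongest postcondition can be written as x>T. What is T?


Formula: sp(P, x:=E) = exists old_x. (x = E[old_x/x]) AND P[old_x/x] (old_x is the value of x before the assignment; eliminate old_x by solving x = E[old_x/x] for old_x)
Step 1: Precondition P: x>159, i.e. old_x > 159
Step 2: Assignment gives x = old_x + 224, so old_x = x - 224
Step 3: Substitute into P: x - 224 > 159
Step 4: Simplify: x > 159+224 = 383

383


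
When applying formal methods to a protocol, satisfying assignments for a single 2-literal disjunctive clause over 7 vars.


Step 1: Total=2^7=128
Step 2: Unsat when all 2 false: 2^5=32
Step 3: Sat=128-32=96

96


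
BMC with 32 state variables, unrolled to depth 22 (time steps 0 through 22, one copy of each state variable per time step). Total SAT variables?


BMC unrolls to depth k, creating one copy of each state var for steps 0..k.
Step count = 22 + 1 = 23 (steps 0 through 22)
Vars per step = 32
Total = 32 * 23 = 736

736


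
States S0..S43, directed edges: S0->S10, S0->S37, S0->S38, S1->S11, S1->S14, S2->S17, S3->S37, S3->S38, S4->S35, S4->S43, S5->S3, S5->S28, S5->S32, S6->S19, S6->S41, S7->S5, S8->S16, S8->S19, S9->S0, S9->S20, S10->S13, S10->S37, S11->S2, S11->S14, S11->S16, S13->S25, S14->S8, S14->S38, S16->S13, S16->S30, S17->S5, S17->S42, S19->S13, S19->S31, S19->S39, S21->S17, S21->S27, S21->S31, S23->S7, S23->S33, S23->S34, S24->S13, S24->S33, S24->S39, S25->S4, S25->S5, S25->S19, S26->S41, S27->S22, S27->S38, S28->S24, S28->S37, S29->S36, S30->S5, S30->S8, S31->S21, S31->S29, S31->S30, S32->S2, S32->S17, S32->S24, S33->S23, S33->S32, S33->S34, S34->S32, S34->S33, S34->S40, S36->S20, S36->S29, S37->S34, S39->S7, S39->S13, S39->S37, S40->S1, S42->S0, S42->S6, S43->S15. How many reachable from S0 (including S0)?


BFS from S0:
  layer 0: {S0}
  layer 1: {S10, S37, S38}
  layer 2: {S13, S34}
  layer 3: {S25, S32, S33, S40}
  layer 4: {S1, S2, S4, S5, S17, S19, S23, S24}
  layer 5: {S3, S7, S11, S14, S28, S31, S35, S39, S42, S43}
  layer 6: {S6, S8, S15, S16, S21, S29, S30}
  layer 7: {S27, S36, S41}
  layer 8: {S20, S22}
Reachable set: {S0, S1, S2, S3, S4, S5, S6, S7, S8, S10, S11, S13, S14, S15, S16, S17, S19, S20, S21, S22, S23, S24, S25, S27, S28, S29, S30, S31, S32, S33, S34, S35, S36, S37, S38, S39, S40, S41, S42, S43}
Count = 40

40


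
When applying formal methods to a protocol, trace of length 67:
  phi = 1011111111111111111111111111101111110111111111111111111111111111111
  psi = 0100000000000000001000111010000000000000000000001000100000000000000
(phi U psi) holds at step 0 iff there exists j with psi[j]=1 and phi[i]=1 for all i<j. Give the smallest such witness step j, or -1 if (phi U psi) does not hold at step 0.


(phi U psi) at 0: need smallest j with psi[j]=1 and phi[i]=1 for all i in [0,j).
Scan from step 0:
  step 0: phi=1, psi=0 -> continue
  step 1: psi=1 and phi held for [0,1) -> witness found
Witness step = 1

1


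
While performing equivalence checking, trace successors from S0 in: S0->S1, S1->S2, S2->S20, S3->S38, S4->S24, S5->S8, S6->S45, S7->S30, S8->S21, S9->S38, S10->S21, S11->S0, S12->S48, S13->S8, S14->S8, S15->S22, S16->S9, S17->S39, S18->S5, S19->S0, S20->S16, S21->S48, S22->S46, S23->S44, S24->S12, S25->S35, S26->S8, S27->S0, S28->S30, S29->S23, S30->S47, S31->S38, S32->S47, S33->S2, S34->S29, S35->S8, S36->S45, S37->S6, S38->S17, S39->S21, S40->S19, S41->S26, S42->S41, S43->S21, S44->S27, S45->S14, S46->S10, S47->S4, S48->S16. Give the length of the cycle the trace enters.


Trace from S0 until a state repeats:
  S0 -> S1 -> S2 -> S20 -> S16 -> S9 -> S38 -> S17 -> S39 -> S21 -> S48 -> S16
S16 first seen at step 4, revisited at step 11.
Cycle length = 11 - 4 = 7

7


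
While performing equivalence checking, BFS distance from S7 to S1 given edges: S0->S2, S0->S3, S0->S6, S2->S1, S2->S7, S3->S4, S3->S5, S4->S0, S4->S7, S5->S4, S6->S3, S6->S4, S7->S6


BFS layer-by-layer from S7:
  dist 0: {S7}
  dist 1: {S6}
  dist 2: {S3, S4}
  dist 3: {S0, S5}
  dist 4: {S2}
  dist 5: {S1}
  -> S1 reached at distance 5
Shortest path length = 5

5


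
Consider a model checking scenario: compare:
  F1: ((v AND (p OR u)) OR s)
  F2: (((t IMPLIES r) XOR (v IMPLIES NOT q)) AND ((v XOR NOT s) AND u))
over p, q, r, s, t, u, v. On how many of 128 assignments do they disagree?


F1 = ((v AND (p OR u)) OR s)
F2 = (((t IMPLIES r) XOR (v IMPLIES NOT q)) AND ((v XOR NOT s) AND u))
Evaluate both on each of 128 rows (bits = p,q,r,s,t,u,v):
  row 0 [0000000]: F1=0 F2=0 -> 0
  row 1 [0000001]: F1=0 F2=0 -> 0
  row 2 [0000010]: F1=0 F2=0 -> 0
  row 3 [0000011]: F1=1 F2=0 (differ) -> 1
  row 4 [0000100]: F1=0 F2=0 -> 0
  (every remaining row is evaluated the same way; all 128 results are listed next)
Full result column, 8 rows per line (p,q,r,s fixed per line; t,u,v runs 000..111 left to right):
  rows 0-7 [p,q,r,s=0000]: 00010011  (ones: 3)
  rows 8-15 [p,q,r,s=0001]: 11111110  (ones: 7)
  rows 16-23 [p,q,r,s=0010]: 00010001  (ones: 2)
  rows 24-31 [p,q,r,s=0011]: 11111111  (ones: 8)
  rows 32-39 [p,q,r,s=0100]: 00010011  (ones: 3)
  rows 40-47 [p,q,r,s=0101]: 11101111  (ones: 7)
  rows 48-55 [p,q,r,s=0110]: 00010001  (ones: 2)
  rows 56-63 [p,q,r,s=0111]: 11101110  (ones: 6)
  rows 64-71 [p,q,r,s=1000]: 01010111  (ones: 5)
  rows 72-79 [p,q,r,s=1001]: 11111110  (ones: 7)
  rows 80-87 [p,q,r,s=1010]: 01010101  (ones: 4)
  rows 88-95 [p,q,r,s=1011]: 11111111  (ones: 8)
  rows 96-103 [p,q,r,s=1100]: 01010111  (ones: 5)
  rows 104-111 [p,q,r,s=1101]: 11101111  (ones: 7)
  rows 112-119 [p,q,r,s=1110]: 01010101  (ones: 4)
  rows 120-127 [p,q,r,s=1111]: 11101110  (ones: 6)
Disagreements = 3+7+2+8+3+7+2+6+5+7+4+8+5+7+4+6 = 84

84


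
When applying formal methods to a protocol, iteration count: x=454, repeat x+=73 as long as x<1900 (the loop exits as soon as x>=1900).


Step 1: x goes from 454 toward 1900 by 73; the body runs while x<1900, so iterations = ceil((bound-start)/step)
Step 2: Distance=1446
Step 3: ceil(1446/73)=20

20


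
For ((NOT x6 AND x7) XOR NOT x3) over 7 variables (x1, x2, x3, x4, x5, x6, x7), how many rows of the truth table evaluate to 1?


Formula: ((NOT x6 AND x7) XOR NOT x3) over 7 vars (128 rows)
Evaluate each row (x1, x2, x3, x4, x5, x6, x7 as bits, MSB first):
  row 0 [0000000]: ((NOT 0 AND 0) XOR NOT 0) -> 1
  row 1 [0000001]: ((NOT 0 AND 1) XOR NOT 0) -> 0
  row 2 [0000010]: ((NOT 1 AND 0) XOR NOT 0) -> 1
  row 3 [0000011]: ((NOT 1 AND 1) XOR NOT 0) -> 1
  row 4 [0000100]: ((NOT 0 AND 0) XOR NOT 0) -> 1
  (every remaining row is evaluated the same way; all 128 results are listed next)
Full result column, 8 rows per line (x1,x2,x3,x4 fixed per line; x5,x6,x7 runs 000..111 left to right):
  rows 0-7 [x1,x2,x3,x4=0000]: 10111011  (ones: 6)
  rows 8-15 [x1,x2,x3,x4=0001]: 10111011  (ones: 6)
  rows 16-23 [x1,x2,x3,x4=0010]: 01000100  (ones: 2)
  rows 24-31 [x1,x2,x3,x4=0011]: 01000100  (ones: 2)
  rows 32-39 [x1,x2,x3,x4=0100]: 10111011  (ones: 6)
  rows 40-47 [x1,x2,x3,x4=0101]: 10111011  (ones: 6)
  rows 48-55 [x1,x2,x3,x4=0110]: 01000100  (ones: 2)
  rows 56-63 [x1,x2,x3,x4=0111]: 01000100  (ones: 2)
  rows 64-71 [x1,x2,x3,x4=1000]: 10111011  (ones: 6)
  rows 72-79 [x1,x2,x3,x4=1001]: 10111011  (ones: 6)
  rows 80-87 [x1,x2,x3,x4=1010]: 01000100  (ones: 2)
  rows 88-95 [x1,x2,x3,x4=1011]: 01000100  (ones: 2)
  rows 96-103 [x1,x2,x3,x4=1100]: 10111011  (ones: 6)
  rows 104-111 [x1,x2,x3,x4=1101]: 10111011  (ones: 6)
  rows 112-119 [x1,x2,x3,x4=1110]: 01000100  (ones: 2)
  rows 120-127 [x1,x2,x3,x4=1111]: 01000100  (ones: 2)
Count of 1-rows = 6+6+2+2+6+6+2+2+6+6+2+2+6+6+2+2 = 64

64


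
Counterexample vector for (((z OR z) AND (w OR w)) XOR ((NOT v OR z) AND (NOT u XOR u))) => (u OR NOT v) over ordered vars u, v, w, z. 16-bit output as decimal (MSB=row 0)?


F1 = (((z OR z) AND (w OR w)) XOR ((NOT v OR z) AND (NOT u XOR u)))
F2 = (u OR NOT v)
Counterexample to F1=>F2 is where F1=1 and F2=0.
Evaluate each row (bits = u,v,w,z, MSB first):
  row 0 [0000]: F1=1 F2=1 -> F1&~F2 -> 0
  row 1 [0001]: F1=1 F2=1 -> F1&~F2 -> 0
  row 2 [0010]: F1=1 F2=1 -> F1&~F2 -> 0
  row 3 [0011]: F1=0 F2=1 -> F1&~F2 -> 0
  row 4 [0100]: F1=0 F2=0 -> F1&~F2 -> 0
  row 5 [0101]: F1=1 F2=0 -> F1&~F2 -> 1
  row 6 [0110]: F1=0 F2=0 -> F1&~F2 -> 0
  row 7 [0111]: F1=0 F2=0 -> F1&~F2 -> 0
  row 8 [1000]: F1=1 F2=1 -> F1&~F2 -> 0
  row 9 [1001]: F1=1 F2=1 -> F1&~F2 -> 0
  row 10 [1010]: F1=1 F2=1 -> F1&~F2 -> 0
  row 11 [1011]: F1=0 F2=1 -> F1&~F2 -> 0
  row 12 [1100]: F1=0 F2=1 -> F1&~F2 -> 0
  row 13 [1101]: F1=1 F2=1 -> F1&~F2 -> 0
  row 14 [1110]: F1=0 F2=1 -> F1&~F2 -> 0
  row 15 [1111]: F1=0 F2=1 -> F1&~F2 -> 0
Full result column, 4 rows per line (u,v fixed per line; w,z runs 00..11 left to right):
  rows 0-3 [u,v=00]: 0000  = hex 0
  rows 4-7 [u,v=01]: 0100  = hex 4
  rows 8-11 [u,v=10]: 0000  = hex 0
  rows 12-15 [u,v=11]: 0000  = hex 0
Counterexample vector (row 0 .. row 15) = 0000010000000000
Output column grouped in 4s = 0000 0100 0000 0000 = 0x0400
Convert to decimal digit by digit (value = value*16 + digit):
  0 -> 0
  0*16 + 4 = 4
  4*16 + 0 = 64
  64*16 + 0 = 1024
Decimal = 1024

1024


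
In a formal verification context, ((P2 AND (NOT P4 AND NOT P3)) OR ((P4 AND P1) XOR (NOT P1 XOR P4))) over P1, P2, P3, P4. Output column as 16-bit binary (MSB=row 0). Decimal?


Formula: ((P2 AND (NOT P4 AND NOT P3)) OR ((P4 AND P1) XOR (NOT P1 XOR P4))) over P1, P2, P3, P4 (16 rows)
Evaluate each row (bits = P1,P2,P3,P4, MSB first):
  row 0 [0000]: ((0 AND (NOT 0 AND NOT 0)) OR ((0 AND 0) XOR (NOT 0 XOR 0))) -> 1
  row 1 [0001]: ((0 AND (NOT 1 AND NOT 0)) OR ((1 AND 0) XOR (NOT 0 XOR 1))) -> 0
  row 2 [0010]: ((0 AND (NOT 0 AND NOT 1)) OR ((0 AND 0) XOR (NOT 0 XOR 0))) -> 1
  row 3 [0011]: ((0 AND (NOT 1 AND NOT 1)) OR ((1 AND 0) XOR (NOT 0 XOR 1))) -> 0
  row 4 [0100]: ((1 AND (NOT 0 AND NOT 0)) OR ((0 AND 0) XOR (NOT 0 XOR 0))) -> 1
  row 5 [0101]: ((1 AND (NOT 1 AND NOT 0)) OR ((1 AND 0) XOR (NOT 0 XOR 1))) -> 0
  row 6 [0110]: ((1 AND (NOT 0 AND NOT 1)) OR ((0 AND 0) XOR (NOT 0 XOR 0))) -> 1
  row 7 [0111]: ((1 AND (NOT 1 AND NOT 1)) OR ((1 AND 0) XOR (NOT 0 XOR 1))) -> 0
  row 8 [1000]: ((0 AND (NOT 0 AND NOT 0)) OR ((0 AND 1) XOR (NOT 1 XOR 0))) -> 0
  row 9 [1001]: ((0 AND (NOT 1 AND NOT 0)) OR ((1 AND 1) XOR (NOT 1 XOR 1))) -> 0
  row 10 [1010]: ((0 AND (NOT 0 AND NOT 1)) OR ((0 AND 1) XOR (NOT 1 XOR 0))) -> 0
  row 11 [1011]: ((0 AND (NOT 1 AND NOT 1)) OR ((1 AND 1) XOR (NOT 1 XOR 1))) -> 0
  row 12 [1100]: ((1 AND (NOT 0 AND NOT 0)) OR ((0 AND 1) XOR (NOT 1 XOR 0))) -> 1
  row 13 [1101]: ((1 AND (NOT 1 AND NOT 0)) OR ((1 AND 1) XOR (NOT 1 XOR 1))) -> 0
  row 14 [1110]: ((1 AND (NOT 0 AND NOT 1)) OR ((0 AND 1) XOR (NOT 1 XOR 0))) -> 0
  row 15 [1111]: ((1 AND (NOT 1 AND NOT 1)) OR ((1 AND 1) XOR (NOT 1 XOR 1))) -> 0
Full result column, 4 rows per line (P1,P2 fixed per line; P3,P4 runs 00..11 left to right):
  rows 0-3 [P1,P2=00]: 1010  = hex A
  rows 4-7 [P1,P2=01]: 1010  = hex A
  rows 8-11 [P1,P2=10]: 0000  = hex 0
  rows 12-15 [P1,P2=11]: 1000  = hex 8
Output column (row 0 .. row 15) = 1010101000001000
Output column grouped in 4s = 1010 1010 0000 1000 = 0xAA08
Convert to decimal digit by digit (value = value*16 + digit):
  A -> 10
  10*16 + 10 (A) = 170
  170*16 + 0 = 2720
  2720*16 + 8 = 43528
Decimal = 43528

43528


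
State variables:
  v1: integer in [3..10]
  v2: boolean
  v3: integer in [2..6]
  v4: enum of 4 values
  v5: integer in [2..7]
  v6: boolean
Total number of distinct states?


State space = product of domain sizes of all variables.
Domain sizes:
  v1 (integer in [3..10]): 8
  v2 (boolean): 2
  v3 (integer in [2..6]): 5
  v4 (enum of 4 values): 4
  v5 (integer in [2..7]): 6
  v6 (boolean): 2
Product = 8 * 2 * 5 * 4 * 6 * 2 = 3840

3840


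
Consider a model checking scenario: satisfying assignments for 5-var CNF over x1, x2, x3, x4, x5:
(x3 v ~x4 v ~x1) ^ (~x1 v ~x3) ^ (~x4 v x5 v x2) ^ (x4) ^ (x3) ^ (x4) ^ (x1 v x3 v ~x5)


CNF with 7 clauses over 5 vars (32 assignments).
An assignment satisfies CNF iff every clause has >=1 true literal.
Check each row (bits = x1,x2,x3,x4,x5; clause T/F shown):
  row 0 [00000]: clauses=TTTFFFT -> 0
  row 1 [00001]: clauses=TTTFFFF -> 0
  row 2 [00010]: clauses=TTFTFTT -> 0
  row 3 [00011]: clauses=TTTTFTF -> 0
  row 4 [00100]: clauses=TTTFTFT -> 0
  row 5 [00101]: clauses=TTTFTFT -> 0
  row 6 [00110]: clauses=TTFTTTT -> 0
  row 7 [00111]: clauses=TTTTTTT -> 1
  row 8 [01000]: clauses=TTTFFFT -> 0
  row 9 [01001]: clauses=TTTFFFF -> 0
  row 10 [01010]: clauses=TTTTFTT -> 0
  row 11 [01011]: clauses=TTTTFTF -> 0
  row 12 [01100]: clauses=TTTFTFT -> 0
  row 13 [01101]: clauses=TTTFTFT -> 0
  row 14 [01110]: clauses=TTTTTTT -> 1
  row 15 [01111]: clauses=TTTTTTT -> 1
  row 16 [10000]: clauses=TTTFFFT -> 0
  row 17 [10001]: clauses=TTTFFFT -> 0
  row 18 [10010]: clauses=FTFTFTT -> 0
  row 19 [10011]: clauses=FTTTFTT -> 0
  row 20 [10100]: clauses=TFTFTFT -> 0
  row 21 [10101]: clauses=TFTFTFT -> 0
  row 22 [10110]: clauses=TFFTTTT -> 0
  row 23 [10111]: clauses=TFTTTTT -> 0
  row 24 [11000]: clauses=TTTFFFT -> 0
  row 25 [11001]: clauses=TTTFFFT -> 0
  row 26 [11010]: clauses=FTTTFTT -> 0
  row 27 [11011]: clauses=FTTTFTT -> 0
  row 28 [11100]: clauses=TFTFTFT -> 0
  row 29 [11101]: clauses=TFTFTFT -> 0
  row 30 [11110]: clauses=TFTTTTT -> 0
  row 31 [11111]: clauses=TFTTTTT -> 0
Full result column, 8 rows per line (x1,x2 fixed per line; x3,x4,x5 runs 000..111 left to right):
  rows 0-7 [x1,x2=00]: 00000001  (ones: 1)
  rows 8-15 [x1,x2=01]: 00000011  (ones: 2)
  rows 16-23 [x1,x2=10]: 00000000  (ones: 0)
  rows 24-31 [x1,x2=11]: 00000000  (ones: 0)
Satisfying assignments = 1+2+0+0 = 3

3


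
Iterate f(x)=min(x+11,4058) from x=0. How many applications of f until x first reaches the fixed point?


Step 1: x=0, cap=4058, increment=11
Step 2: x grows by 11 each step until capped at 4058; fixed point is x=4058
Step 3: iterations = ceil(4058/11) = 369

369


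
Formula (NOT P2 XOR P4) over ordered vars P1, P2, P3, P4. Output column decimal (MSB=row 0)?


Formula: (NOT P2 XOR P4) over P1, P2, P3, P4 (16 rows)
Evaluate each row (bits = P1,P2,P3,P4, MSB first):
  row 0 [0000]: (NOT 0 XOR 0) -> 1
  row 1 [0001]: (NOT 0 XOR 1) -> 0
  row 2 [0010]: (NOT 0 XOR 0) -> 1
  row 3 [0011]: (NOT 0 XOR 1) -> 0
  row 4 [0100]: (NOT 1 XOR 0) -> 0
  row 5 [0101]: (NOT 1 XOR 1) -> 1
  row 6 [0110]: (NOT 1 XOR 0) -> 0
  row 7 [0111]: (NOT 1 XOR 1) -> 1
  row 8 [1000]: (NOT 0 XOR 0) -> 1
  row 9 [1001]: (NOT 0 XOR 1) -> 0
  row 10 [1010]: (NOT 0 XOR 0) -> 1
  row 11 [1011]: (NOT 0 XOR 1) -> 0
  row 12 [1100]: (NOT 1 XOR 0) -> 0
  row 13 [1101]: (NOT 1 XOR 1) -> 1
  row 14 [1110]: (NOT 1 XOR 0) -> 0
  row 15 [1111]: (NOT 1 XOR 1) -> 1
Full result column, 4 rows per line (P1,P2 fixed per line; P3,P4 runs 00..11 left to right):
  rows 0-3 [P1,P2=00]: 1010  = hex A
  rows 4-7 [P1,P2=01]: 0101  = hex 5
  rows 8-11 [P1,P2=10]: 1010  = hex A
  rows 12-15 [P1,P2=11]: 0101  = hex 5
Output column (row 0 .. row 15) = 1010010110100101
Output column grouped in 4s = 1010 0101 1010 0101 = 0xA5A5
Convert to decimal digit by digit (value = value*16 + digit):
  A -> 10
  10*16 + 5 = 165
  165*16 + 10 (A) = 2650
  2650*16 + 5 = 42405
Decimal = 42405

42405


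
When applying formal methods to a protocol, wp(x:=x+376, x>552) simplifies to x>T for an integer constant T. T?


Formula: wp(x:=E, P) = P[E/x] (substitute E for x in postcondition)
Step 1: Postcondition: x>552
Step 2: Substitute x+376 for x: x+376>552
Step 3: Solve for x: x > 552-376 = 176

176


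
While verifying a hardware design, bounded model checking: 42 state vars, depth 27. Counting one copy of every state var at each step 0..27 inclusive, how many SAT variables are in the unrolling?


BMC unrolls to depth k, creating one copy of each state var for steps 0..k.
Step count = 27 + 1 = 28 (steps 0 through 27)
Vars per step = 42
Total = 42 * 28 = 1176

1176


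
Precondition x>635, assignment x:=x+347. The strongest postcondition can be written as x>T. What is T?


Formula: sp(P, x:=E) = exists old_x. (x = E[old_x/x]) AND P[old_x/x] (old_x is the value of x before the assignment; eliminate old_x by solving x = E[old_x/x] for old_x)
Step 1: Precondition P: x>635, i.e. old_x > 635
Step 2: Assignment gives x = old_x + 347, so old_x = x - 347
Step 3: Substitute into P: x - 347 > 635
Step 4: Simplify: x > 635+347 = 982

982


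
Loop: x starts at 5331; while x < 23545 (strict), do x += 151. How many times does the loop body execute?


Step 1: x goes from 5331 toward 23545 by 151; the body runs while x<23545, so iterations = ceil((bound-start)/step)
Step 2: Distance=18214
Step 3: ceil(18214/151)=121

121


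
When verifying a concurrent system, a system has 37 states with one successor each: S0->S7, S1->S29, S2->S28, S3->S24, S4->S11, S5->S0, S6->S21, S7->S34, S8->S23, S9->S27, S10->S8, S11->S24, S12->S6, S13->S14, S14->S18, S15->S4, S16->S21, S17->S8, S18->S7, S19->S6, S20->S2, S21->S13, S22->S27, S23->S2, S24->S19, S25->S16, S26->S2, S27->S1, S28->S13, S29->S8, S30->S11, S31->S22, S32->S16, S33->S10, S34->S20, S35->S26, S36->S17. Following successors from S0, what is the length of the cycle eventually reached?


Trace from S0 until a state repeats:
  S0 -> S7 -> S34 -> S20 -> S2 -> S28 -> S13 -> S14 -> S18 -> S7
S7 first seen at step 1, revisited at step 9.
Cycle length = 9 - 1 = 8

8


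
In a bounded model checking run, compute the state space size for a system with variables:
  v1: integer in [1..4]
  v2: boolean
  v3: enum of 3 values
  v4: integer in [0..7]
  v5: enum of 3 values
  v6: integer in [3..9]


State space = product of domain sizes of all variables.
Domain sizes:
  v1 (integer in [1..4]): 4
  v2 (boolean): 2
  v3 (enum of 3 values): 3
  v4 (integer in [0..7]): 8
  v5 (enum of 3 values): 3
  v6 (integer in [3..9]): 7
Product = 4 * 2 * 3 * 8 * 3 * 7 = 4032

4032


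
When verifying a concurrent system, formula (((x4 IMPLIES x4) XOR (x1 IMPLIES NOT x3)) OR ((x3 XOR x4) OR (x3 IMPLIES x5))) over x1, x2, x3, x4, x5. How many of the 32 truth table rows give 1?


Formula: (((x4 IMPLIES x4) XOR (x1 IMPLIES NOT x3)) OR ((x3 XOR x4) OR (x3 IMPLIES x5))) over 5 vars (32 rows)
Evaluate each row (x1, x2, x3, x4, x5 as bits, MSB first):
  row 0 [00000]: (((0 IMPLIES 0) XOR (0 IMPLIES NOT 0)) OR ((0 XOR 0) OR (0 IMPLIES 0))) -> 1
  row 1 [00001]: (((0 IMPLIES 0) XOR (0 IMPLIES NOT 0)) OR ((0 XOR 0) OR (0 IMPLIES 1))) -> 1
  row 2 [00010]: (((1 IMPLIES 1) XOR (0 IMPLIES NOT 0)) OR ((0 XOR 1) OR (0 IMPLIES 0))) -> 1
  row 3 [00011]: (((1 IMPLIES 1) XOR (0 IMPLIES NOT 0)) OR ((0 XOR 1) OR (0 IMPLIES 1))) -> 1
  row 4 [00100]: (((0 IMPLIES 0) XOR (0 IMPLIES NOT 1)) OR ((1 XOR 0) OR (1 IMPLIES 0))) -> 1
  row 5 [00101]: (((0 IMPLIES 0) XOR (0 IMPLIES NOT 1)) OR ((1 XOR 0) OR (1 IMPLIES 1))) -> 1
  row 6 [00110]: (((1 IMPLIES 1) XOR (0 IMPLIES NOT 1)) OR ((1 XOR 1) OR (1 IMPLIES 0))) -> 0
  row 7 [00111]: (((1 IMPLIES 1) XOR (0 IMPLIES NOT 1)) OR ((1 XOR 1) OR (1 IMPLIES 1))) -> 1
  row 8 [01000]: (((0 IMPLIES 0) XOR (0 IMPLIES NOT 0)) OR ((0 XOR 0) OR (0 IMPLIES 0))) -> 1
  row 9 [01001]: (((0 IMPLIES 0) XOR (0 IMPLIES NOT 0)) OR ((0 XOR 0) OR (0 IMPLIES 1))) -> 1
  row 10 [01010]: (((1 IMPLIES 1) XOR (0 IMPLIES NOT 0)) OR ((0 XOR 1) OR (0 IMPLIES 0))) -> 1
  row 11 [01011]: (((1 IMPLIES 1) XOR (0 IMPLIES NOT 0)) OR ((0 XOR 1) OR (0 IMPLIES 1))) -> 1
  row 12 [01100]: (((0 IMPLIES 0) XOR (0 IMPLIES NOT 1)) OR ((1 XOR 0) OR (1 IMPLIES 0))) -> 1
  row 13 [01101]: (((0 IMPLIES 0) XOR (0 IMPLIES NOT 1)) OR ((1 XOR 0) OR (1 IMPLIES 1))) -> 1
  row 14 [01110]: (((1 IMPLIES 1) XOR (0 IMPLIES NOT 1)) OR ((1 XOR 1) OR (1 IMPLIES 0))) -> 0
  row 15 [01111]: (((1 IMPLIES 1) XOR (0 IMPLIES NOT 1)) OR ((1 XOR 1) OR (1 IMPLIES 1))) -> 1
  row 16 [10000]: (((0 IMPLIES 0) XOR (1 IMPLIES NOT 0)) OR ((0 XOR 0) OR (0 IMPLIES 0))) -> 1
  row 17 [10001]: (((0 IMPLIES 0) XOR (1 IMPLIES NOT 0)) OR ((0 XOR 0) OR (0 IMPLIES 1))) -> 1
  row 18 [10010]: (((1 IMPLIES 1) XOR (1 IMPLIES NOT 0)) OR ((0 XOR 1) OR (0 IMPLIES 0))) -> 1
  row 19 [10011]: (((1 IMPLIES 1) XOR (1 IMPLIES NOT 0)) OR ((0 XOR 1) OR (0 IMPLIES 1))) -> 1
  row 20 [10100]: (((0 IMPLIES 0) XOR (1 IMPLIES NOT 1)) OR ((1 XOR 0) OR (1 IMPLIES 0))) -> 1
  row 21 [10101]: (((0 IMPLIES 0) XOR (1 IMPLIES NOT 1)) OR ((1 XOR 0) OR (1 IMPLIES 1))) -> 1
  row 22 [10110]: (((1 IMPLIES 1) XOR (1 IMPLIES NOT 1)) OR ((1 XOR 1) OR (1 IMPLIES 0))) -> 1
  row 23 [10111]: (((1 IMPLIES 1) XOR (1 IMPLIES NOT 1)) OR ((1 XOR 1) OR (1 IMPLIES 1))) -> 1
  row 24 [11000]: (((0 IMPLIES 0) XOR (1 IMPLIES NOT 0)) OR ((0 XOR 0) OR (0 IMPLIES 0))) -> 1
  row 25 [11001]: (((0 IMPLIES 0) XOR (1 IMPLIES NOT 0)) OR ((0 XOR 0) OR (0 IMPLIES 1))) -> 1
  row 26 [11010]: (((1 IMPLIES 1) XOR (1 IMPLIES NOT 0)) OR ((0 XOR 1) OR (0 IMPLIES 0))) -> 1
  row 27 [11011]: (((1 IMPLIES 1) XOR (1 IMPLIES NOT 0)) OR ((0 XOR 1) OR (0 IMPLIES 1))) -> 1
  row 28 [11100]: (((0 IMPLIES 0) XOR (1 IMPLIES NOT 1)) OR ((1 XOR 0) OR (1 IMPLIES 0))) -> 1
  row 29 [11101]: (((0 IMPLIES 0) XOR (1 IMPLIES NOT 1)) OR ((1 XOR 0) OR (1 IMPLIES 1))) -> 1
  row 30 [11110]: (((1 IMPLIES 1) XOR (1 IMPLIES NOT 1)) OR ((1 XOR 1) OR (1 IMPLIES 0))) -> 1
  row 31 [11111]: (((1 IMPLIES 1) XOR (1 IMPLIES NOT 1)) OR ((1 XOR 1) OR (1 IMPLIES 1))) -> 1
Full result column, 8 rows per line (x1,x2 fixed per line; x3,x4,x5 runs 000..111 left to right):
  rows 0-7 [x1,x2=00]: 11111101  (ones: 7)
  rows 8-15 [x1,x2=01]: 11111101  (ones: 7)
  rows 16-23 [x1,x2=10]: 11111111  (ones: 8)
  rows 24-31 [x1,x2=11]: 11111111  (ones: 8)
Count of 1-rows = 7+7+8+8 = 30

30
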